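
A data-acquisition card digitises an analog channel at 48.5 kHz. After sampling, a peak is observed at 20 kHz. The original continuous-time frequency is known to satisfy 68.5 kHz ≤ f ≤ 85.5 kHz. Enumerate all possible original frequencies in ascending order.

68.5 kHz, 77 kHz

Frequencies that alias to 20 kHz are k·fs ± 20 kHz for integer k ≥ 0.
k=0: 20 kHz.
k=1: 28.5 kHz, 68.5 kHz.
k=2: 77 kHz, 117 kHz.
k=3: 125.5 kHz, 165.5 kHz.
Within [68.5 kHz, 85.5 kHz]: 68.5 kHz, 77 kHz.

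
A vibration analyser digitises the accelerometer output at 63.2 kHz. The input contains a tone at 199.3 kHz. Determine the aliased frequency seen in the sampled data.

9.7 kHz

199.3 kHz mod fs = 9.7 kHz.
9.7 kHz ≤ fs/2 = 31.6 kHz, appears at 9.7 kHz.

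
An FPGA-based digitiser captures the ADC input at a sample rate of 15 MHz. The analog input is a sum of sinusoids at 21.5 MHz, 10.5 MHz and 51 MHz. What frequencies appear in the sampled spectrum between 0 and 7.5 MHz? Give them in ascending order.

fs/2 = 7.5 MHz.
21.5 MHz mod fs = 6.5 MHz.
6.5 MHz ≤ fs/2 = 7.5 MHz, appears at 6.5 MHz.
10.5 MHz > fs/2 = 7.5 MHz, folds to fs − 10.5 MHz = 4.5 MHz.
51 MHz mod fs = 6 MHz.
6 MHz ≤ fs/2 = 7.5 MHz, appears at 6 MHz.
Distinct values: {4.5 MHz, 6 MHz, 6.5 MHz}.

4.5 MHz, 6 MHz, 6.5 MHz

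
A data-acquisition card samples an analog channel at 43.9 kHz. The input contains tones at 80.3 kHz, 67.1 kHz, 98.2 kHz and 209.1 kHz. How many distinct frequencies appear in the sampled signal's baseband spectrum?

fs/2 = 21.95 kHz.
80.3 kHz mod fs = 36.4 kHz.
36.4 kHz > fs/2 = 21.95 kHz, folds to fs − 36.4 kHz = 7.5 kHz.
67.1 kHz mod fs = 23.2 kHz.
23.2 kHz > fs/2 = 21.95 kHz, folds to fs − 23.2 kHz = 20.7 kHz.
98.2 kHz mod fs = 10.4 kHz.
10.4 kHz ≤ fs/2 = 21.95 kHz, appears at 10.4 kHz.
209.1 kHz mod fs = 33.5 kHz.
33.5 kHz > fs/2 = 21.95 kHz, folds to fs − 33.5 kHz = 10.4 kHz.
Distinct values: {7.5 kHz, 10.4 kHz, 20.7 kHz} → 3.

3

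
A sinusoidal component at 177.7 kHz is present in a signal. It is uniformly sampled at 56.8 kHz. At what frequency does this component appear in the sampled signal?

7.3 kHz

177.7 kHz mod fs = 7.3 kHz.
7.3 kHz ≤ fs/2 = 28.4 kHz, appears at 7.3 kHz.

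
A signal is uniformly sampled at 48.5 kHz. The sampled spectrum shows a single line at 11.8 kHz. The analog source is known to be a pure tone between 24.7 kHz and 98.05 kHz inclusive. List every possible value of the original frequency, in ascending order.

Frequencies that alias to 11.8 kHz are k·fs ± 11.8 kHz for integer k ≥ 0.
k=0: 11.8 kHz.
k=1: 36.7 kHz, 60.3 kHz.
k=2: 85.2 kHz, 108.8 kHz.
k=3: 133.7 kHz, 157.3 kHz.
Within [24.7 kHz, 98.05 kHz]: 36.7 kHz, 60.3 kHz, 85.2 kHz.

36.7 kHz, 60.3 kHz, 85.2 kHz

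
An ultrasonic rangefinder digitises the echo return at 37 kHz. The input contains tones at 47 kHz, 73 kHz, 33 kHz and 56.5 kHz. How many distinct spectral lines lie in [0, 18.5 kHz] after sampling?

4

fs/2 = 18.5 kHz.
47 kHz mod fs = 10 kHz.
10 kHz ≤ fs/2 = 18.5 kHz, appears at 10 kHz.
73 kHz mod fs = 36 kHz.
36 kHz > fs/2 = 18.5 kHz, folds to fs − 36 kHz = 1 kHz.
33 kHz > fs/2 = 18.5 kHz, folds to fs − 33 kHz = 4 kHz.
56.5 kHz mod fs = 19.5 kHz.
19.5 kHz > fs/2 = 18.5 kHz, folds to fs − 19.5 kHz = 17.5 kHz.
Distinct values: {1 kHz, 4 kHz, 10 kHz, 17.5 kHz} → 4.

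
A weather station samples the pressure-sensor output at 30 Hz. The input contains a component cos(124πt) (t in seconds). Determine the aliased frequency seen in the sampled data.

2 Hz

ω = 124π rad/s → f = ω/(2π) = 62 Hz.
62 Hz mod fs = 2 Hz.
2 Hz ≤ fs/2 = 15 Hz, appears at 2 Hz.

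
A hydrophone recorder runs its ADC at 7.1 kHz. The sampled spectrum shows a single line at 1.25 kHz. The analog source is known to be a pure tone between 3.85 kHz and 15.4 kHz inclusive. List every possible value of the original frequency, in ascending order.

5.85 kHz, 8.35 kHz, 12.95 kHz

Frequencies that alias to 1.25 kHz are k·fs ± 1.25 kHz for integer k ≥ 0.
k=0: 1.25 kHz.
k=1: 5.85 kHz, 8.35 kHz.
k=2: 12.95 kHz, 15.45 kHz.
k=3: 20.05 kHz, 22.55 kHz.
Within [3.85 kHz, 15.4 kHz]: 5.85 kHz, 8.35 kHz, 12.95 kHz.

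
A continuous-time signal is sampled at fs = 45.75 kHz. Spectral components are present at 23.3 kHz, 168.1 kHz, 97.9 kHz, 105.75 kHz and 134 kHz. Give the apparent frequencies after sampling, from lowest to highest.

fs/2 = 22.875 kHz.
23.3 kHz > fs/2 = 22.875 kHz, folds to fs − 23.3 kHz = 22.45 kHz.
168.1 kHz mod fs = 30.85 kHz.
30.85 kHz > fs/2 = 22.875 kHz, folds to fs − 30.85 kHz = 14.9 kHz.
97.9 kHz mod fs = 6.4 kHz.
6.4 kHz ≤ fs/2 = 22.875 kHz, appears at 6.4 kHz.
105.75 kHz mod fs = 14.25 kHz.
14.25 kHz ≤ fs/2 = 22.875 kHz, appears at 14.25 kHz.
134 kHz mod fs = 42.5 kHz.
42.5 kHz > fs/2 = 22.875 kHz, folds to fs − 42.5 kHz = 3.25 kHz.
Distinct values: {3.25 kHz, 6.4 kHz, 14.25 kHz, 14.9 kHz, 22.45 kHz}.

3.25 kHz, 6.4 kHz, 14.25 kHz, 14.9 kHz, 22.45 kHz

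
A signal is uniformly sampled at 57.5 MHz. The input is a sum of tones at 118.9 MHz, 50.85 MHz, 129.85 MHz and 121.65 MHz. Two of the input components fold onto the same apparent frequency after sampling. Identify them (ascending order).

fs/2 = 28.75 MHz.
118.9 MHz mod fs = 3.9 MHz.
3.9 MHz ≤ fs/2 = 28.75 MHz, appears at 3.9 MHz.
50.85 MHz > fs/2 = 28.75 MHz, folds to fs − 50.85 MHz = 6.65 MHz.
129.85 MHz mod fs = 14.85 MHz.
14.85 MHz ≤ fs/2 = 28.75 MHz, appears at 14.85 MHz.
121.65 MHz mod fs = 6.65 MHz.
6.65 MHz ≤ fs/2 = 28.75 MHz, appears at 6.65 MHz.
50.85 MHz and 121.65 MHz both map to 6.65 MHz.

50.85 MHz, 121.65 MHz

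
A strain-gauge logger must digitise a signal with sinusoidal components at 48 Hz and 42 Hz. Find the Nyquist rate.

Highest-frequency component: 48 Hz.
Nyquist rate = 2 × 48 Hz = 96 Hz.

96 Hz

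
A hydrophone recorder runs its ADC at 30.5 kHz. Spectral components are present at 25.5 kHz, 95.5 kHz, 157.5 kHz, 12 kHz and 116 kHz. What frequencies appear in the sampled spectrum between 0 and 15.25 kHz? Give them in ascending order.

4 kHz, 5 kHz, 6 kHz, 12 kHz

fs/2 = 15.25 kHz.
25.5 kHz > fs/2 = 15.25 kHz, folds to fs − 25.5 kHz = 5 kHz.
95.5 kHz mod fs = 4 kHz.
4 kHz ≤ fs/2 = 15.25 kHz, appears at 4 kHz.
157.5 kHz mod fs = 5 kHz.
5 kHz ≤ fs/2 = 15.25 kHz, appears at 5 kHz.
12 kHz ≤ fs/2 = 15.25 kHz, passes unchanged.
116 kHz mod fs = 24.5 kHz.
24.5 kHz > fs/2 = 15.25 kHz, folds to fs − 24.5 kHz = 6 kHz.
Distinct values: {4 kHz, 5 kHz, 6 kHz, 12 kHz}.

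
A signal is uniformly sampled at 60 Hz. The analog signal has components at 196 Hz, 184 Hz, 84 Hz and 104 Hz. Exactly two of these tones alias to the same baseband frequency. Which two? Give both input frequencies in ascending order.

fs/2 = 30 Hz.
196 Hz mod fs = 16 Hz.
16 Hz ≤ fs/2 = 30 Hz, appears at 16 Hz.
184 Hz mod fs = 4 Hz.
4 Hz ≤ fs/2 = 30 Hz, appears at 4 Hz.
84 Hz mod fs = 24 Hz.
24 Hz ≤ fs/2 = 30 Hz, appears at 24 Hz.
104 Hz mod fs = 44 Hz.
44 Hz > fs/2 = 30 Hz, folds to fs − 44 Hz = 16 Hz.
104 Hz and 196 Hz both map to 16 Hz.

104 Hz, 196 Hz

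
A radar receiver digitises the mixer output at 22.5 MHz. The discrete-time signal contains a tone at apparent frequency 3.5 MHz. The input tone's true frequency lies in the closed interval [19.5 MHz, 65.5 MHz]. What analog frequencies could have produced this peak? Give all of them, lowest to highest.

26 MHz, 41.5 MHz, 48.5 MHz, 64 MHz

Frequencies that alias to 3.5 MHz are k·fs ± 3.5 MHz for integer k ≥ 0.
k=0: 3.5 MHz.
k=1: 19 MHz, 26 MHz.
k=2: 41.5 MHz, 48.5 MHz.
k=3: 64 MHz, 71 MHz.
k=4: 86.5 MHz, 93.5 MHz.
Within [19.5 MHz, 65.5 MHz]: 26 MHz, 41.5 MHz, 48.5 MHz, 64 MHz.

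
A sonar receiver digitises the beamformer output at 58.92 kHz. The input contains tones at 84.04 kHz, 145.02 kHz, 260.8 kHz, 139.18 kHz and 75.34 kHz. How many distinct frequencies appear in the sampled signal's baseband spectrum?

fs/2 = 29.46 kHz.
84.04 kHz mod fs = 25.12 kHz.
25.12 kHz ≤ fs/2 = 29.46 kHz, appears at 25.12 kHz.
145.02 kHz mod fs = 27.18 kHz.
27.18 kHz ≤ fs/2 = 29.46 kHz, appears at 27.18 kHz.
260.8 kHz mod fs = 25.12 kHz.
25.12 kHz ≤ fs/2 = 29.46 kHz, appears at 25.12 kHz.
139.18 kHz mod fs = 21.34 kHz.
21.34 kHz ≤ fs/2 = 29.46 kHz, appears at 21.34 kHz.
75.34 kHz mod fs = 16.42 kHz.
16.42 kHz ≤ fs/2 = 29.46 kHz, appears at 16.42 kHz.
Distinct values: {16.42 kHz, 21.34 kHz, 25.12 kHz, 27.18 kHz} → 4.

4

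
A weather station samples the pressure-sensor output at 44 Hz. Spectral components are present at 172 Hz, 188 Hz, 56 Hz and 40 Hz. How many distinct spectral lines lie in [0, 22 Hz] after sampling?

fs/2 = 22 Hz.
172 Hz mod fs = 40 Hz.
40 Hz > fs/2 = 22 Hz, folds to fs − 40 Hz = 4 Hz.
188 Hz mod fs = 12 Hz.
12 Hz ≤ fs/2 = 22 Hz, appears at 12 Hz.
56 Hz mod fs = 12 Hz.
12 Hz ≤ fs/2 = 22 Hz, appears at 12 Hz.
40 Hz > fs/2 = 22 Hz, folds to fs − 40 Hz = 4 Hz.
Distinct values: {4 Hz, 12 Hz} → 2.

2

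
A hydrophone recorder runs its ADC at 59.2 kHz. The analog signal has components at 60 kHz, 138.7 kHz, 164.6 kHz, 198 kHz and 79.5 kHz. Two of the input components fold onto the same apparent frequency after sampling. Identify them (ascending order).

79.5 kHz, 138.7 kHz

fs/2 = 29.6 kHz.
60 kHz mod fs = 0.8 kHz.
0.8 kHz ≤ fs/2 = 29.6 kHz, appears at 0.8 kHz.
138.7 kHz mod fs = 20.3 kHz.
20.3 kHz ≤ fs/2 = 29.6 kHz, appears at 20.3 kHz.
164.6 kHz mod fs = 46.2 kHz.
46.2 kHz > fs/2 = 29.6 kHz, folds to fs − 46.2 kHz = 13 kHz.
198 kHz mod fs = 20.4 kHz.
20.4 kHz ≤ fs/2 = 29.6 kHz, appears at 20.4 kHz.
79.5 kHz mod fs = 20.3 kHz.
20.3 kHz ≤ fs/2 = 29.6 kHz, appears at 20.3 kHz.
79.5 kHz and 138.7 kHz both map to 20.3 kHz.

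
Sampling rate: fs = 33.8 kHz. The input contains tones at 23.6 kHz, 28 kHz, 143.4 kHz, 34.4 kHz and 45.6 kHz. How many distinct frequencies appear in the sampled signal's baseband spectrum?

fs/2 = 16.9 kHz.
23.6 kHz > fs/2 = 16.9 kHz, folds to fs − 23.6 kHz = 10.2 kHz.
28 kHz > fs/2 = 16.9 kHz, folds to fs − 28 kHz = 5.8 kHz.
143.4 kHz mod fs = 8.2 kHz.
8.2 kHz ≤ fs/2 = 16.9 kHz, appears at 8.2 kHz.
34.4 kHz mod fs = 0.6 kHz.
0.6 kHz ≤ fs/2 = 16.9 kHz, appears at 0.6 kHz.
45.6 kHz mod fs = 11.8 kHz.
11.8 kHz ≤ fs/2 = 16.9 kHz, appears at 11.8 kHz.
Distinct values: {0.6 kHz, 5.8 kHz, 8.2 kHz, 10.2 kHz, 11.8 kHz} → 5.

5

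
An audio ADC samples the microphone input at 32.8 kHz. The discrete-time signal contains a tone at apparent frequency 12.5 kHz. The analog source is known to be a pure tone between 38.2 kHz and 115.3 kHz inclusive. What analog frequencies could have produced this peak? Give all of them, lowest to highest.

Frequencies that alias to 12.5 kHz are k·fs ± 12.5 kHz for integer k ≥ 0.
k=0: 12.5 kHz.
k=1: 20.3 kHz, 45.3 kHz.
k=2: 53.1 kHz, 78.1 kHz.
k=3: 85.9 kHz, 110.9 kHz.
k=4: 118.7 kHz, 143.7 kHz.
Within [38.2 kHz, 115.3 kHz]: 45.3 kHz, 53.1 kHz, 78.1 kHz, 85.9 kHz, 110.9 kHz.

45.3 kHz, 53.1 kHz, 78.1 kHz, 85.9 kHz, 110.9 kHz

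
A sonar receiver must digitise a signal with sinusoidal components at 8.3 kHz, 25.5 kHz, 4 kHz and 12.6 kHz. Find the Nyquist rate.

Highest-frequency component: 25.5 kHz.
Nyquist rate = 2 × 25.5 kHz = 51 kHz.

51 kHz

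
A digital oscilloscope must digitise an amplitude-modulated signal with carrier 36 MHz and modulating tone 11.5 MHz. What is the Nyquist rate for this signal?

AM sidebands sit at fc ± fm = 24.5 MHz and 47.5 MHz.
Highest-frequency component: 47.5 MHz.
Nyquist rate = 2 × 47.5 MHz = 95 MHz.

95 MHz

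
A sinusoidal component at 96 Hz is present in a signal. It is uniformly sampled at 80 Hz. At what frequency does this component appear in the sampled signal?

16 Hz

96 Hz mod fs = 16 Hz.
16 Hz ≤ fs/2 = 40 Hz, appears at 16 Hz.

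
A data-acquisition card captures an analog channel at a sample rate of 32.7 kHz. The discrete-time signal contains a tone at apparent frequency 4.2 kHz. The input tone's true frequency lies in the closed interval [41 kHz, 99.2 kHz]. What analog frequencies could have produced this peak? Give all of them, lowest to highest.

Frequencies that alias to 4.2 kHz are k·fs ± 4.2 kHz for integer k ≥ 0.
k=0: 4.2 kHz.
k=1: 28.5 kHz, 36.9 kHz.
k=2: 61.2 kHz, 69.6 kHz.
k=3: 93.9 kHz, 102.3 kHz.
k=4: 126.6 kHz, 135 kHz.
Within [41 kHz, 99.2 kHz]: 61.2 kHz, 69.6 kHz, 93.9 kHz.

61.2 kHz, 69.6 kHz, 93.9 kHz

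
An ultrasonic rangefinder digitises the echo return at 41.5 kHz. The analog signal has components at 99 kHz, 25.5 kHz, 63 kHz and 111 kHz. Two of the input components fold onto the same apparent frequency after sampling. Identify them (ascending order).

25.5 kHz, 99 kHz

fs/2 = 20.75 kHz.
99 kHz mod fs = 16 kHz.
16 kHz ≤ fs/2 = 20.75 kHz, appears at 16 kHz.
25.5 kHz > fs/2 = 20.75 kHz, folds to fs − 25.5 kHz = 16 kHz.
63 kHz mod fs = 21.5 kHz.
21.5 kHz > fs/2 = 20.75 kHz, folds to fs − 21.5 kHz = 20 kHz.
111 kHz mod fs = 28 kHz.
28 kHz > fs/2 = 20.75 kHz, folds to fs − 28 kHz = 13.5 kHz.
25.5 kHz and 99 kHz both map to 16 kHz.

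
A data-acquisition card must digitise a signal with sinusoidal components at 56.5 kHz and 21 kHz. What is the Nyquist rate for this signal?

113 kHz

Highest-frequency component: 56.5 kHz.
Nyquist rate = 2 × 56.5 kHz = 113 kHz.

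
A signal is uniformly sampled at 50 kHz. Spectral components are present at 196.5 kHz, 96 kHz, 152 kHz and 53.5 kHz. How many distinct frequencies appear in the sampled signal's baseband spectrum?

fs/2 = 25 kHz.
196.5 kHz mod fs = 46.5 kHz.
46.5 kHz > fs/2 = 25 kHz, folds to fs − 46.5 kHz = 3.5 kHz.
96 kHz mod fs = 46 kHz.
46 kHz > fs/2 = 25 kHz, folds to fs − 46 kHz = 4 kHz.
152 kHz mod fs = 2 kHz.
2 kHz ≤ fs/2 = 25 kHz, appears at 2 kHz.
53.5 kHz mod fs = 3.5 kHz.
3.5 kHz ≤ fs/2 = 25 kHz, appears at 3.5 kHz.
Distinct values: {2 kHz, 3.5 kHz, 4 kHz} → 3.

3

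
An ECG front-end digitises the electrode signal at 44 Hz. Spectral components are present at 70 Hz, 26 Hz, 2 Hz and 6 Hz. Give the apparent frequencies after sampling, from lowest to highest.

fs/2 = 22 Hz.
70 Hz mod fs = 26 Hz.
26 Hz > fs/2 = 22 Hz, folds to fs − 26 Hz = 18 Hz.
26 Hz > fs/2 = 22 Hz, folds to fs − 26 Hz = 18 Hz.
2 Hz ≤ fs/2 = 22 Hz, passes unchanged.
6 Hz ≤ fs/2 = 22 Hz, passes unchanged.
Distinct values: {2 Hz, 6 Hz, 18 Hz}.

2 Hz, 6 Hz, 18 Hz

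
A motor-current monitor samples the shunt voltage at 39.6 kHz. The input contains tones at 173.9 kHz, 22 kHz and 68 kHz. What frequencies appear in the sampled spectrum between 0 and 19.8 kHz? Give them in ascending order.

fs/2 = 19.8 kHz.
173.9 kHz mod fs = 15.5 kHz.
15.5 kHz ≤ fs/2 = 19.8 kHz, appears at 15.5 kHz.
22 kHz > fs/2 = 19.8 kHz, folds to fs − 22 kHz = 17.6 kHz.
68 kHz mod fs = 28.4 kHz.
28.4 kHz > fs/2 = 19.8 kHz, folds to fs − 28.4 kHz = 11.2 kHz.
Distinct values: {11.2 kHz, 15.5 kHz, 17.6 kHz}.

11.2 kHz, 15.5 kHz, 17.6 kHz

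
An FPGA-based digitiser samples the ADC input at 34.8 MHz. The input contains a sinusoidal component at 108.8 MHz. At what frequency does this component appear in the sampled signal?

4.4 MHz

108.8 MHz mod fs = 4.4 MHz.
4.4 MHz ≤ fs/2 = 17.4 MHz, appears at 4.4 MHz.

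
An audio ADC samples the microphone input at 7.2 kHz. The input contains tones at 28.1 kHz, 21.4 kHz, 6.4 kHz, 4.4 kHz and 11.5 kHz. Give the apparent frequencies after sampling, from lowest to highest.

fs/2 = 3.6 kHz.
28.1 kHz mod fs = 6.5 kHz.
6.5 kHz > fs/2 = 3.6 kHz, folds to fs − 6.5 kHz = 0.7 kHz.
21.4 kHz mod fs = 7 kHz.
7 kHz > fs/2 = 3.6 kHz, folds to fs − 7 kHz = 0.2 kHz.
6.4 kHz > fs/2 = 3.6 kHz, folds to fs − 6.4 kHz = 0.8 kHz.
4.4 kHz > fs/2 = 3.6 kHz, folds to fs − 4.4 kHz = 2.8 kHz.
11.5 kHz mod fs = 4.3 kHz.
4.3 kHz > fs/2 = 3.6 kHz, folds to fs − 4.3 kHz = 2.9 kHz.
Distinct values: {0.2 kHz, 0.7 kHz, 0.8 kHz, 2.8 kHz, 2.9 kHz}.

0.2 kHz, 0.7 kHz, 0.8 kHz, 2.8 kHz, 2.9 kHz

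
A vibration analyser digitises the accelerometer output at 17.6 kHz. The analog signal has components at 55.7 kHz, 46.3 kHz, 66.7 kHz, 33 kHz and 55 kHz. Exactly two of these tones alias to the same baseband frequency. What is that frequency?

2.2 kHz

fs/2 = 8.8 kHz.
55.7 kHz mod fs = 2.9 kHz.
2.9 kHz ≤ fs/2 = 8.8 kHz, appears at 2.9 kHz.
46.3 kHz mod fs = 11.1 kHz.
11.1 kHz > fs/2 = 8.8 kHz, folds to fs − 11.1 kHz = 6.5 kHz.
66.7 kHz mod fs = 13.9 kHz.
13.9 kHz > fs/2 = 8.8 kHz, folds to fs − 13.9 kHz = 3.7 kHz.
33 kHz mod fs = 15.4 kHz.
15.4 kHz > fs/2 = 8.8 kHz, folds to fs − 15.4 kHz = 2.2 kHz.
55 kHz mod fs = 2.2 kHz.
2.2 kHz ≤ fs/2 = 8.8 kHz, appears at 2.2 kHz.
33 kHz and 55 kHz both map to 2.2 kHz.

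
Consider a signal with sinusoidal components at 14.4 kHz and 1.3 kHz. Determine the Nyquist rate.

28.8 kHz

Highest-frequency component: 14.4 kHz.
Nyquist rate = 2 × 14.4 kHz = 28.8 kHz.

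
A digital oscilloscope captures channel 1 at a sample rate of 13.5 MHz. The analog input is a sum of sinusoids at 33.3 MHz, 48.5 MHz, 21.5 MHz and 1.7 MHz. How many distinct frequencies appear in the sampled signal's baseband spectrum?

fs/2 = 6.75 MHz.
33.3 MHz mod fs = 6.3 MHz.
6.3 MHz ≤ fs/2 = 6.75 MHz, appears at 6.3 MHz.
48.5 MHz mod fs = 8 MHz.
8 MHz > fs/2 = 6.75 MHz, folds to fs − 8 MHz = 5.5 MHz.
21.5 MHz mod fs = 8 MHz.
8 MHz > fs/2 = 6.75 MHz, folds to fs − 8 MHz = 5.5 MHz.
1.7 MHz ≤ fs/2 = 6.75 MHz, passes unchanged.
Distinct values: {1.7 MHz, 5.5 MHz, 6.3 MHz} → 3.

3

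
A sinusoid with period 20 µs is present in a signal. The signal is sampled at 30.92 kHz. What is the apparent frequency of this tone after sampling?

T = 20 µs → f = 1/T = 50 kHz.
50 kHz mod fs = 19.08 kHz.
19.08 kHz > fs/2 = 15.46 kHz, folds to fs − 19.08 kHz = 11.84 kHz.

11.84 kHz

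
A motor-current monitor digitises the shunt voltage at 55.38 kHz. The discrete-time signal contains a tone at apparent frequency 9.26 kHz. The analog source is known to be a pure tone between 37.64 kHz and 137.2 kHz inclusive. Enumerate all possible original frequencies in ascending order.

46.12 kHz, 64.64 kHz, 101.5 kHz, 120.02 kHz

Frequencies that alias to 9.26 kHz are k·fs ± 9.26 kHz for integer k ≥ 0.
k=0: 9.26 kHz.
k=1: 46.12 kHz, 64.64 kHz.
k=2: 101.5 kHz, 120.02 kHz.
k=3: 156.88 kHz, 175.4 kHz.
Within [37.64 kHz, 137.2 kHz]: 46.12 kHz, 64.64 kHz, 101.5 kHz, 120.02 kHz.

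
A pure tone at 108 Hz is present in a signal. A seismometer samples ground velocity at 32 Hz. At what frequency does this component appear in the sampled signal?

108 Hz mod fs = 12 Hz.
12 Hz ≤ fs/2 = 16 Hz, appears at 12 Hz.

12 Hz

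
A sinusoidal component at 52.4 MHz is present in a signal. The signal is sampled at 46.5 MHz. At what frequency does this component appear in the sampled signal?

5.9 MHz

52.4 MHz mod fs = 5.9 MHz.
5.9 MHz ≤ fs/2 = 23.25 MHz, appears at 5.9 MHz.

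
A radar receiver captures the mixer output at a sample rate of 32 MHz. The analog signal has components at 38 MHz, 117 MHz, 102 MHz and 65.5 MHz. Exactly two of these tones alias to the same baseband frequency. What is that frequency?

6 MHz

fs/2 = 16 MHz.
38 MHz mod fs = 6 MHz.
6 MHz ≤ fs/2 = 16 MHz, appears at 6 MHz.
117 MHz mod fs = 21 MHz.
21 MHz > fs/2 = 16 MHz, folds to fs − 21 MHz = 11 MHz.
102 MHz mod fs = 6 MHz.
6 MHz ≤ fs/2 = 16 MHz, appears at 6 MHz.
65.5 MHz mod fs = 1.5 MHz.
1.5 MHz ≤ fs/2 = 16 MHz, appears at 1.5 MHz.
38 MHz and 102 MHz both map to 6 MHz.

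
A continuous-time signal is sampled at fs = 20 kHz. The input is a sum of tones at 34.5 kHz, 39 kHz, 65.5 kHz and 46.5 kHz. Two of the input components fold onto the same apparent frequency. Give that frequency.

5.5 kHz

fs/2 = 10 kHz.
34.5 kHz mod fs = 14.5 kHz.
14.5 kHz > fs/2 = 10 kHz, folds to fs − 14.5 kHz = 5.5 kHz.
39 kHz mod fs = 19 kHz.
19 kHz > fs/2 = 10 kHz, folds to fs − 19 kHz = 1 kHz.
65.5 kHz mod fs = 5.5 kHz.
5.5 kHz ≤ fs/2 = 10 kHz, appears at 5.5 kHz.
46.5 kHz mod fs = 6.5 kHz.
6.5 kHz ≤ fs/2 = 10 kHz, appears at 6.5 kHz.
34.5 kHz and 65.5 kHz both map to 5.5 kHz.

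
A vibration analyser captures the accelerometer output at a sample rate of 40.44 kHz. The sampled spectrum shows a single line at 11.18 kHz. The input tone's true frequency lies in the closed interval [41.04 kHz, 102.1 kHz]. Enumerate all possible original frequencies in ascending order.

51.62 kHz, 69.7 kHz, 92.06 kHz

Frequencies that alias to 11.18 kHz are k·fs ± 11.18 kHz for integer k ≥ 0.
k=0: 11.18 kHz.
k=1: 29.26 kHz, 51.62 kHz.
k=2: 69.7 kHz, 92.06 kHz.
k=3: 110.14 kHz, 132.5 kHz.
Within [41.04 kHz, 102.1 kHz]: 51.62 kHz, 69.7 kHz, 92.06 kHz.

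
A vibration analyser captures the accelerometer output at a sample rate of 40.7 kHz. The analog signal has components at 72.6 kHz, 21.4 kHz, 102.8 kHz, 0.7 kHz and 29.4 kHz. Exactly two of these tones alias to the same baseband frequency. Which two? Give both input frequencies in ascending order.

21.4 kHz, 102.8 kHz

fs/2 = 20.35 kHz.
72.6 kHz mod fs = 31.9 kHz.
31.9 kHz > fs/2 = 20.35 kHz, folds to fs − 31.9 kHz = 8.8 kHz.
21.4 kHz > fs/2 = 20.35 kHz, folds to fs − 21.4 kHz = 19.3 kHz.
102.8 kHz mod fs = 21.4 kHz.
21.4 kHz > fs/2 = 20.35 kHz, folds to fs − 21.4 kHz = 19.3 kHz.
0.7 kHz ≤ fs/2 = 20.35 kHz, passes unchanged.
29.4 kHz > fs/2 = 20.35 kHz, folds to fs − 29.4 kHz = 11.3 kHz.
21.4 kHz and 102.8 kHz both map to 19.3 kHz.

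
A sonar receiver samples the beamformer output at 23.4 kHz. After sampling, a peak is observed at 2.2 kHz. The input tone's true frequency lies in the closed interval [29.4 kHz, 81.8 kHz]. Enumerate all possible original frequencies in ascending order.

Frequencies that alias to 2.2 kHz are k·fs ± 2.2 kHz for integer k ≥ 0.
k=0: 2.2 kHz.
k=1: 21.2 kHz, 25.6 kHz.
k=2: 44.6 kHz, 49 kHz.
k=3: 68 kHz, 72.4 kHz.
k=4: 91.4 kHz, 95.8 kHz.
Within [29.4 kHz, 81.8 kHz]: 44.6 kHz, 49 kHz, 68 kHz, 72.4 kHz.

44.6 kHz, 49 kHz, 68 kHz, 72.4 kHz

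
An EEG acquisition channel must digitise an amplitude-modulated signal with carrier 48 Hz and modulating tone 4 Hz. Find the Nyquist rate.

AM sidebands sit at fc ± fm = 44 Hz and 52 Hz.
Highest-frequency component: 52 Hz.
Nyquist rate = 2 × 52 Hz = 104 Hz.

104 Hz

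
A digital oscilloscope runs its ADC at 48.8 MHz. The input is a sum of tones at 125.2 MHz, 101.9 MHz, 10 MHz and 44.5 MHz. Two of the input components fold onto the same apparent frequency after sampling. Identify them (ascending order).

fs/2 = 24.4 MHz.
125.2 MHz mod fs = 27.6 MHz.
27.6 MHz > fs/2 = 24.4 MHz, folds to fs − 27.6 MHz = 21.2 MHz.
101.9 MHz mod fs = 4.3 MHz.
4.3 MHz ≤ fs/2 = 24.4 MHz, appears at 4.3 MHz.
10 MHz ≤ fs/2 = 24.4 MHz, passes unchanged.
44.5 MHz > fs/2 = 24.4 MHz, folds to fs − 44.5 MHz = 4.3 MHz.
44.5 MHz and 101.9 MHz both map to 4.3 MHz.

44.5 MHz, 101.9 MHz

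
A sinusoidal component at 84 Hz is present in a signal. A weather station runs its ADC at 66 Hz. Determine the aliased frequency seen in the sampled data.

18 Hz

84 Hz mod fs = 18 Hz.
18 Hz ≤ fs/2 = 33 Hz, appears at 18 Hz.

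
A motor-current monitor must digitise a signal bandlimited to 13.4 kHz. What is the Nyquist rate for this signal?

Nyquist rate = 2 × 13.4 kHz = 26.8 kHz.

26.8 kHz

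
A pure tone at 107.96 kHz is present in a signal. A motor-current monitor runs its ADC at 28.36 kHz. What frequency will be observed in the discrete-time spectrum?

5.48 kHz

107.96 kHz mod fs = 22.88 kHz.
22.88 kHz > fs/2 = 14.18 kHz, folds to fs − 22.88 kHz = 5.48 kHz.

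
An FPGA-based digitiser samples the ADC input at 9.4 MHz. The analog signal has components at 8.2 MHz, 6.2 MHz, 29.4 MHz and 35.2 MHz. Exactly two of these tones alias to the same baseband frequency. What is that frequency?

1.2 MHz

fs/2 = 4.7 MHz.
8.2 MHz > fs/2 = 4.7 MHz, folds to fs − 8.2 MHz = 1.2 MHz.
6.2 MHz > fs/2 = 4.7 MHz, folds to fs − 6.2 MHz = 3.2 MHz.
29.4 MHz mod fs = 1.2 MHz.
1.2 MHz ≤ fs/2 = 4.7 MHz, appears at 1.2 MHz.
35.2 MHz mod fs = 7 MHz.
7 MHz > fs/2 = 4.7 MHz, folds to fs − 7 MHz = 2.4 MHz.
8.2 MHz and 29.4 MHz both map to 1.2 MHz.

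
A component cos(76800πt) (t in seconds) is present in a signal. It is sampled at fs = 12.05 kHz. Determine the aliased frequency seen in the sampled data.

2.25 kHz

ω = 76800π rad/s → f = ω/(2π) = 38400 Hz = 38.4 kHz.
38.4 kHz mod fs = 2.25 kHz.
2.25 kHz ≤ fs/2 = 6.025 kHz, appears at 2.25 kHz.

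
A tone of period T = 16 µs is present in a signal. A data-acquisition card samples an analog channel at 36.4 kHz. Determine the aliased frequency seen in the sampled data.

10.3 kHz

T = 16 µs → f = 1/T = 62.5 kHz.
62.5 kHz mod fs = 26.1 kHz.
26.1 kHz > fs/2 = 18.2 kHz, folds to fs − 26.1 kHz = 10.3 kHz.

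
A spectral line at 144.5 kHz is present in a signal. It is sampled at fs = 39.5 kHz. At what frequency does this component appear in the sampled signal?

13.5 kHz

144.5 kHz mod fs = 26 kHz.
26 kHz > fs/2 = 19.75 kHz, folds to fs − 26 kHz = 13.5 kHz.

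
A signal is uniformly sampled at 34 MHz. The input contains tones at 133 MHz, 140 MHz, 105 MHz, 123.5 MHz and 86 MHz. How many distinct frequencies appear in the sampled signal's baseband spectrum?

4

fs/2 = 17 MHz.
133 MHz mod fs = 31 MHz.
31 MHz > fs/2 = 17 MHz, folds to fs − 31 MHz = 3 MHz.
140 MHz mod fs = 4 MHz.
4 MHz ≤ fs/2 = 17 MHz, appears at 4 MHz.
105 MHz mod fs = 3 MHz.
3 MHz ≤ fs/2 = 17 MHz, appears at 3 MHz.
123.5 MHz mod fs = 21.5 MHz.
21.5 MHz > fs/2 = 17 MHz, folds to fs − 21.5 MHz = 12.5 MHz.
86 MHz mod fs = 18 MHz.
18 MHz > fs/2 = 17 MHz, folds to fs − 18 MHz = 16 MHz.
Distinct values: {3 MHz, 4 MHz, 12.5 MHz, 16 MHz} → 4.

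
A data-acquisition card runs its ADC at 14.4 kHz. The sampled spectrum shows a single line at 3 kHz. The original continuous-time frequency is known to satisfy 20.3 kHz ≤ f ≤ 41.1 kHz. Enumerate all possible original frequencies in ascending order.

Frequencies that alias to 3 kHz are k·fs ± 3 kHz for integer k ≥ 0.
k=0: 3 kHz.
k=1: 11.4 kHz, 17.4 kHz.
k=2: 25.8 kHz, 31.8 kHz.
k=3: 40.2 kHz, 46.2 kHz.
k=4: 54.6 kHz, 60.6 kHz.
Within [20.3 kHz, 41.1 kHz]: 25.8 kHz, 31.8 kHz, 40.2 kHz.

25.8 kHz, 31.8 kHz, 40.2 kHz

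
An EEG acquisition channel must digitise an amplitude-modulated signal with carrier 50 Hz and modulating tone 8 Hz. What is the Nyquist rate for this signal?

116 Hz

AM sidebands sit at fc ± fm = 42 Hz and 58 Hz.
Highest-frequency component: 58 Hz.
Nyquist rate = 2 × 58 Hz = 116 Hz.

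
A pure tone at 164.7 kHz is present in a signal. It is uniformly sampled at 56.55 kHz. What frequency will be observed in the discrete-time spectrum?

4.95 kHz

164.7 kHz mod fs = 51.6 kHz.
51.6 kHz > fs/2 = 28.275 kHz, folds to fs − 51.6 kHz = 4.95 kHz.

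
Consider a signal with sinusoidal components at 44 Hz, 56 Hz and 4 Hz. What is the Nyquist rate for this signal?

112 Hz

Highest-frequency component: 56 Hz.
Nyquist rate = 2 × 56 Hz = 112 Hz.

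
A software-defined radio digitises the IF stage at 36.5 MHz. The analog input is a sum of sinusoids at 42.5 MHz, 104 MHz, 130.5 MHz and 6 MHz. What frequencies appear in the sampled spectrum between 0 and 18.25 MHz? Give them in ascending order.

fs/2 = 18.25 MHz.
42.5 MHz mod fs = 6 MHz.
6 MHz ≤ fs/2 = 18.25 MHz, appears at 6 MHz.
104 MHz mod fs = 31 MHz.
31 MHz > fs/2 = 18.25 MHz, folds to fs − 31 MHz = 5.5 MHz.
130.5 MHz mod fs = 21 MHz.
21 MHz > fs/2 = 18.25 MHz, folds to fs − 21 MHz = 15.5 MHz.
6 MHz ≤ fs/2 = 18.25 MHz, passes unchanged.
Distinct values: {5.5 MHz, 6 MHz, 15.5 MHz}.

5.5 MHz, 6 MHz, 15.5 MHz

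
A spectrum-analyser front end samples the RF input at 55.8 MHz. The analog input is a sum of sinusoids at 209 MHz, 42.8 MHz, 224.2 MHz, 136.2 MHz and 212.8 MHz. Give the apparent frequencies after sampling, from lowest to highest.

1 MHz, 10.4 MHz, 13 MHz, 14.2 MHz, 24.6 MHz

fs/2 = 27.9 MHz.
209 MHz mod fs = 41.6 MHz.
41.6 MHz > fs/2 = 27.9 MHz, folds to fs − 41.6 MHz = 14.2 MHz.
42.8 MHz > fs/2 = 27.9 MHz, folds to fs − 42.8 MHz = 13 MHz.
224.2 MHz mod fs = 1 MHz.
1 MHz ≤ fs/2 = 27.9 MHz, appears at 1 MHz.
136.2 MHz mod fs = 24.6 MHz.
24.6 MHz ≤ fs/2 = 27.9 MHz, appears at 24.6 MHz.
212.8 MHz mod fs = 45.4 MHz.
45.4 MHz > fs/2 = 27.9 MHz, folds to fs − 45.4 MHz = 10.4 MHz.
Distinct values: {1 MHz, 10.4 MHz, 13 MHz, 14.2 MHz, 24.6 MHz}.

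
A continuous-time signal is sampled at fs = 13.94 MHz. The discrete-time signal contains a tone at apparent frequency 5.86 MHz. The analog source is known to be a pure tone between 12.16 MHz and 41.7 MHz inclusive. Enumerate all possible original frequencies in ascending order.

19.8 MHz, 22.02 MHz, 33.74 MHz, 35.96 MHz

Frequencies that alias to 5.86 MHz are k·fs ± 5.86 MHz for integer k ≥ 0.
k=0: 5.86 MHz.
k=1: 8.08 MHz, 19.8 MHz.
k=2: 22.02 MHz, 33.74 MHz.
k=3: 35.96 MHz, 47.68 MHz.
k=4: 49.9 MHz, 61.62 MHz.
Within [12.16 MHz, 41.7 MHz]: 19.8 MHz, 22.02 MHz, 33.74 MHz, 35.96 MHz.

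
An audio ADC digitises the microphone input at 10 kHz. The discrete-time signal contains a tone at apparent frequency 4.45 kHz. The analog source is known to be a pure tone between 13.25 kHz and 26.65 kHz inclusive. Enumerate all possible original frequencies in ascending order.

14.45 kHz, 15.55 kHz, 24.45 kHz, 25.55 kHz

Frequencies that alias to 4.45 kHz are k·fs ± 4.45 kHz for integer k ≥ 0.
k=0: 4.45 kHz.
k=1: 5.55 kHz, 14.45 kHz.
k=2: 15.55 kHz, 24.45 kHz.
k=3: 25.55 kHz, 34.45 kHz.
k=4: 35.55 kHz, 44.45 kHz.
Within [13.25 kHz, 26.65 kHz]: 14.45 kHz, 15.55 kHz, 24.45 kHz, 25.55 kHz.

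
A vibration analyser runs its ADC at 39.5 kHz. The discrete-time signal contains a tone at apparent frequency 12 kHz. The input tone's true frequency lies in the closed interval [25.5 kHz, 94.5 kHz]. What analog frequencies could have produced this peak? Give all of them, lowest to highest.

27.5 kHz, 51.5 kHz, 67 kHz, 91 kHz

Frequencies that alias to 12 kHz are k·fs ± 12 kHz for integer k ≥ 0.
k=0: 12 kHz.
k=1: 27.5 kHz, 51.5 kHz.
k=2: 67 kHz, 91 kHz.
k=3: 106.5 kHz, 130.5 kHz.
Within [25.5 kHz, 94.5 kHz]: 27.5 kHz, 51.5 kHz, 67 kHz, 91 kHz.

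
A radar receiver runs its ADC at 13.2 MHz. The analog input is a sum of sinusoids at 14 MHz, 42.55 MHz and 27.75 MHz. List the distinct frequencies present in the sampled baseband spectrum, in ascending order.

0.8 MHz, 1.35 MHz, 2.95 MHz

fs/2 = 6.6 MHz.
14 MHz mod fs = 0.8 MHz.
0.8 MHz ≤ fs/2 = 6.6 MHz, appears at 0.8 MHz.
42.55 MHz mod fs = 2.95 MHz.
2.95 MHz ≤ fs/2 = 6.6 MHz, appears at 2.95 MHz.
27.75 MHz mod fs = 1.35 MHz.
1.35 MHz ≤ fs/2 = 6.6 MHz, appears at 1.35 MHz.
Distinct values: {0.8 MHz, 1.35 MHz, 2.95 MHz}.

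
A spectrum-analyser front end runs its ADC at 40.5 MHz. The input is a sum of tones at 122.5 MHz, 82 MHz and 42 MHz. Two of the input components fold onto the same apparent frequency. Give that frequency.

1 MHz

fs/2 = 20.25 MHz.
122.5 MHz mod fs = 1 MHz.
1 MHz ≤ fs/2 = 20.25 MHz, appears at 1 MHz.
82 MHz mod fs = 1 MHz.
1 MHz ≤ fs/2 = 20.25 MHz, appears at 1 MHz.
42 MHz mod fs = 1.5 MHz.
1.5 MHz ≤ fs/2 = 20.25 MHz, appears at 1.5 MHz.
82 MHz and 122.5 MHz both map to 1 MHz.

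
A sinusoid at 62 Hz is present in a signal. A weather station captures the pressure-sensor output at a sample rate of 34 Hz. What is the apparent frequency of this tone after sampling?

62 Hz mod fs = 28 Hz.
28 Hz > fs/2 = 17 Hz, folds to fs − 28 Hz = 6 Hz.

6 Hz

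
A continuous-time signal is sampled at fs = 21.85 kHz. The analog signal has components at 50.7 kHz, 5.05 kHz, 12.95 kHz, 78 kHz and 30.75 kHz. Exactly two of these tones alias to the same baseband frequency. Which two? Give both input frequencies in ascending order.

12.95 kHz, 30.75 kHz

fs/2 = 10.925 kHz.
50.7 kHz mod fs = 7 kHz.
7 kHz ≤ fs/2 = 10.925 kHz, appears at 7 kHz.
5.05 kHz ≤ fs/2 = 10.925 kHz, passes unchanged.
12.95 kHz > fs/2 = 10.925 kHz, folds to fs − 12.95 kHz = 8.9 kHz.
78 kHz mod fs = 12.45 kHz.
12.45 kHz > fs/2 = 10.925 kHz, folds to fs − 12.45 kHz = 9.4 kHz.
30.75 kHz mod fs = 8.9 kHz.
8.9 kHz ≤ fs/2 = 10.925 kHz, appears at 8.9 kHz.
12.95 kHz and 30.75 kHz both map to 8.9 kHz.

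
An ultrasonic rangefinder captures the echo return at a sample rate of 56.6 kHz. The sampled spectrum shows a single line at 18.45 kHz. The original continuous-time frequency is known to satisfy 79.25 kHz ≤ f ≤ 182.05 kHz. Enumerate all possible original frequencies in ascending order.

Frequencies that alias to 18.45 kHz are k·fs ± 18.45 kHz for integer k ≥ 0.
k=0: 18.45 kHz.
k=1: 38.15 kHz, 75.05 kHz.
k=2: 94.75 kHz, 131.65 kHz.
k=3: 151.35 kHz, 188.25 kHz.
k=4: 207.95 kHz, 244.85 kHz.
Within [79.25 kHz, 182.05 kHz]: 94.75 kHz, 131.65 kHz, 151.35 kHz.

94.75 kHz, 131.65 kHz, 151.35 kHz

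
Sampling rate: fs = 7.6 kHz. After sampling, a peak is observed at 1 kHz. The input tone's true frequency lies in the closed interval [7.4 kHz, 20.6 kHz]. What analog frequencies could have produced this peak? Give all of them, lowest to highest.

Frequencies that alias to 1 kHz are k·fs ± 1 kHz for integer k ≥ 0.
k=0: 1 kHz.
k=1: 6.6 kHz, 8.6 kHz.
k=2: 14.2 kHz, 16.2 kHz.
k=3: 21.8 kHz, 23.8 kHz.
Within [7.4 kHz, 20.6 kHz]: 8.6 kHz, 14.2 kHz, 16.2 kHz.

8.6 kHz, 14.2 kHz, 16.2 kHz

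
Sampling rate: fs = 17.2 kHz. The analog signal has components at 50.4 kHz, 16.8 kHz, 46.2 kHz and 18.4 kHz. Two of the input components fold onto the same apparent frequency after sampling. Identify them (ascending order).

fs/2 = 8.6 kHz.
50.4 kHz mod fs = 16 kHz.
16 kHz > fs/2 = 8.6 kHz, folds to fs − 16 kHz = 1.2 kHz.
16.8 kHz > fs/2 = 8.6 kHz, folds to fs − 16.8 kHz = 0.4 kHz.
46.2 kHz mod fs = 11.8 kHz.
11.8 kHz > fs/2 = 8.6 kHz, folds to fs − 11.8 kHz = 5.4 kHz.
18.4 kHz mod fs = 1.2 kHz.
1.2 kHz ≤ fs/2 = 8.6 kHz, appears at 1.2 kHz.
18.4 kHz and 50.4 kHz both map to 1.2 kHz.

18.4 kHz, 50.4 kHz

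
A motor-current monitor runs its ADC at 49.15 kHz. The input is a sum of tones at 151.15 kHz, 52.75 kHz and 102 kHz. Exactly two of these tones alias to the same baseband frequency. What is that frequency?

fs/2 = 24.575 kHz.
151.15 kHz mod fs = 3.7 kHz.
3.7 kHz ≤ fs/2 = 24.575 kHz, appears at 3.7 kHz.
52.75 kHz mod fs = 3.6 kHz.
3.6 kHz ≤ fs/2 = 24.575 kHz, appears at 3.6 kHz.
102 kHz mod fs = 3.7 kHz.
3.7 kHz ≤ fs/2 = 24.575 kHz, appears at 3.7 kHz.
102 kHz and 151.15 kHz both map to 3.7 kHz.

3.7 kHz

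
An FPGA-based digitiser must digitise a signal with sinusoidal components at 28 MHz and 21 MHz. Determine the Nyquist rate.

56 MHz

Highest-frequency component: 28 MHz.
Nyquist rate = 2 × 28 MHz = 56 MHz.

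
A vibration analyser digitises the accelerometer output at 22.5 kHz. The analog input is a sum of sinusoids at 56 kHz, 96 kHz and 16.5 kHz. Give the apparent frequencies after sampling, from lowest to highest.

6 kHz, 11 kHz

fs/2 = 11.25 kHz.
56 kHz mod fs = 11 kHz.
11 kHz ≤ fs/2 = 11.25 kHz, appears at 11 kHz.
96 kHz mod fs = 6 kHz.
6 kHz ≤ fs/2 = 11.25 kHz, appears at 6 kHz.
16.5 kHz > fs/2 = 11.25 kHz, folds to fs − 16.5 kHz = 6 kHz.
Distinct values: {6 kHz, 11 kHz}.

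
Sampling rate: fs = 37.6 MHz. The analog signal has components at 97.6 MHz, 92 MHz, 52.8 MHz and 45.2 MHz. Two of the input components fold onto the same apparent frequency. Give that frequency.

15.2 MHz

fs/2 = 18.8 MHz.
97.6 MHz mod fs = 22.4 MHz.
22.4 MHz > fs/2 = 18.8 MHz, folds to fs − 22.4 MHz = 15.2 MHz.
92 MHz mod fs = 16.8 MHz.
16.8 MHz ≤ fs/2 = 18.8 MHz, appears at 16.8 MHz.
52.8 MHz mod fs = 15.2 MHz.
15.2 MHz ≤ fs/2 = 18.8 MHz, appears at 15.2 MHz.
45.2 MHz mod fs = 7.6 MHz.
7.6 MHz ≤ fs/2 = 18.8 MHz, appears at 7.6 MHz.
52.8 MHz and 97.6 MHz both map to 15.2 MHz.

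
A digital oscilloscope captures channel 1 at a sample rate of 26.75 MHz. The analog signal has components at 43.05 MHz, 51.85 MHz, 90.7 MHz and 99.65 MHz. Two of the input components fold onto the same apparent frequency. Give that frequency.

10.45 MHz

fs/2 = 13.375 MHz.
43.05 MHz mod fs = 16.3 MHz.
16.3 MHz > fs/2 = 13.375 MHz, folds to fs − 16.3 MHz = 10.45 MHz.
51.85 MHz mod fs = 25.1 MHz.
25.1 MHz > fs/2 = 13.375 MHz, folds to fs − 25.1 MHz = 1.65 MHz.
90.7 MHz mod fs = 10.45 MHz.
10.45 MHz ≤ fs/2 = 13.375 MHz, appears at 10.45 MHz.
99.65 MHz mod fs = 19.4 MHz.
19.4 MHz > fs/2 = 13.375 MHz, folds to fs − 19.4 MHz = 7.35 MHz.
43.05 MHz and 90.7 MHz both map to 10.45 MHz.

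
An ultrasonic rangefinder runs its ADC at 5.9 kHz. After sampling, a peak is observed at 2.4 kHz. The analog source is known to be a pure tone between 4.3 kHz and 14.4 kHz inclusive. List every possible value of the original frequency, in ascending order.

Frequencies that alias to 2.4 kHz are k·fs ± 2.4 kHz for integer k ≥ 0.
k=0: 2.4 kHz.
k=1: 3.5 kHz, 8.3 kHz.
k=2: 9.4 kHz, 14.2 kHz.
k=3: 15.3 kHz, 20.1 kHz.
Within [4.3 kHz, 14.4 kHz]: 8.3 kHz, 9.4 kHz, 14.2 kHz.

8.3 kHz, 9.4 kHz, 14.2 kHz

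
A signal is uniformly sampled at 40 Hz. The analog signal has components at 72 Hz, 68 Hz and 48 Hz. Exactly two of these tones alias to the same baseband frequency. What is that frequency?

8 Hz

fs/2 = 20 Hz.
72 Hz mod fs = 32 Hz.
32 Hz > fs/2 = 20 Hz, folds to fs − 32 Hz = 8 Hz.
68 Hz mod fs = 28 Hz.
28 Hz > fs/2 = 20 Hz, folds to fs − 28 Hz = 12 Hz.
48 Hz mod fs = 8 Hz.
8 Hz ≤ fs/2 = 20 Hz, appears at 8 Hz.
48 Hz and 72 Hz both map to 8 Hz.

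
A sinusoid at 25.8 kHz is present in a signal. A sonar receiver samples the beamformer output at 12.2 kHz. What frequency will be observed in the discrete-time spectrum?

25.8 kHz mod fs = 1.4 kHz.
1.4 kHz ≤ fs/2 = 6.1 kHz, appears at 1.4 kHz.

1.4 kHz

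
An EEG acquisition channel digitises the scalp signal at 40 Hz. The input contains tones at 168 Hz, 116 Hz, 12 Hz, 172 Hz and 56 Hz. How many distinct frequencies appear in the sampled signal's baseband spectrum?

4

fs/2 = 20 Hz.
168 Hz mod fs = 8 Hz.
8 Hz ≤ fs/2 = 20 Hz, appears at 8 Hz.
116 Hz mod fs = 36 Hz.
36 Hz > fs/2 = 20 Hz, folds to fs − 36 Hz = 4 Hz.
12 Hz ≤ fs/2 = 20 Hz, passes unchanged.
172 Hz mod fs = 12 Hz.
12 Hz ≤ fs/2 = 20 Hz, appears at 12 Hz.
56 Hz mod fs = 16 Hz.
16 Hz ≤ fs/2 = 20 Hz, appears at 16 Hz.
Distinct values: {4 Hz, 8 Hz, 12 Hz, 16 Hz} → 4.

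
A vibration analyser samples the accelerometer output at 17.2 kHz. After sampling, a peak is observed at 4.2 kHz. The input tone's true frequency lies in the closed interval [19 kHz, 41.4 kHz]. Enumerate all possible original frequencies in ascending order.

Frequencies that alias to 4.2 kHz are k·fs ± 4.2 kHz for integer k ≥ 0.
k=0: 4.2 kHz.
k=1: 13 kHz, 21.4 kHz.
k=2: 30.2 kHz, 38.6 kHz.
k=3: 47.4 kHz, 55.8 kHz.
Within [19 kHz, 41.4 kHz]: 21.4 kHz, 30.2 kHz, 38.6 kHz.

21.4 kHz, 30.2 kHz, 38.6 kHz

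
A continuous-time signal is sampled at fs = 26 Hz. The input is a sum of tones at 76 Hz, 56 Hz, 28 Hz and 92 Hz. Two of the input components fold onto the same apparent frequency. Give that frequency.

2 Hz

fs/2 = 13 Hz.
76 Hz mod fs = 24 Hz.
24 Hz > fs/2 = 13 Hz, folds to fs − 24 Hz = 2 Hz.
56 Hz mod fs = 4 Hz.
4 Hz ≤ fs/2 = 13 Hz, appears at 4 Hz.
28 Hz mod fs = 2 Hz.
2 Hz ≤ fs/2 = 13 Hz, appears at 2 Hz.
92 Hz mod fs = 14 Hz.
14 Hz > fs/2 = 13 Hz, folds to fs − 14 Hz = 12 Hz.
28 Hz and 76 Hz both map to 2 Hz.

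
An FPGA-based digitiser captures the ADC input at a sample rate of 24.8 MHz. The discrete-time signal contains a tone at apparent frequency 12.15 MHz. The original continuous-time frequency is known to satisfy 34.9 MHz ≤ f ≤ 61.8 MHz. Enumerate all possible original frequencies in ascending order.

Frequencies that alias to 12.15 MHz are k·fs ± 12.15 MHz for integer k ≥ 0.
k=0: 12.15 MHz.
k=1: 12.65 MHz, 36.95 MHz.
k=2: 37.45 MHz, 61.75 MHz.
k=3: 62.25 MHz, 86.55 MHz.
Within [34.9 MHz, 61.8 MHz]: 36.95 MHz, 37.45 MHz, 61.75 MHz.

36.95 MHz, 37.45 MHz, 61.75 MHz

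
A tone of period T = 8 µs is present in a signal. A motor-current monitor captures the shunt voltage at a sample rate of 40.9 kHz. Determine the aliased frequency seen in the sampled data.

T = 8 µs → f = 1/T = 125 kHz.
125 kHz mod fs = 2.3 kHz.
2.3 kHz ≤ fs/2 = 20.45 kHz, appears at 2.3 kHz.

2.3 kHz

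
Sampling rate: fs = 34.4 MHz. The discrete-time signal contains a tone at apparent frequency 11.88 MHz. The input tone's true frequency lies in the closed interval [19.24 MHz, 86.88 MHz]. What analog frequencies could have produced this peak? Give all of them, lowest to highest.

22.52 MHz, 46.28 MHz, 56.92 MHz, 80.68 MHz

Frequencies that alias to 11.88 MHz are k·fs ± 11.88 MHz for integer k ≥ 0.
k=0: 11.88 MHz.
k=1: 22.52 MHz, 46.28 MHz.
k=2: 56.92 MHz, 80.68 MHz.
k=3: 91.32 MHz, 115.08 MHz.
Within [19.24 MHz, 86.88 MHz]: 22.52 MHz, 46.28 MHz, 56.92 MHz, 80.68 MHz.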